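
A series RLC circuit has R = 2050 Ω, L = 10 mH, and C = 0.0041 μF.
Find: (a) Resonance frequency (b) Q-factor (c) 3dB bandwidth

Step 1 — Resonance condition Im(Z)=0 gives ω₀ = 1/√(LC).
Step 2 — ω₀ = 1/√(0.01·4.1e-09) = 1.562e+05 rad/s.
Step 3 — f₀ = ω₀/(2π) = 2.486e+04 Hz.
Step 4 — Series Q: Q = ω₀L/R = 1.562e+05·0.01/2050 = 0.7618.
Step 5 — 3dB bandwidth: Δω = ω₀/Q = 2.05e+05 rad/s; BW = Δω/(2π) = 3.263e+04 Hz.

(a) f₀ = 2.486e+04 Hz  (b) Q = 0.7618  (c) BW = 3.263e+04 Hz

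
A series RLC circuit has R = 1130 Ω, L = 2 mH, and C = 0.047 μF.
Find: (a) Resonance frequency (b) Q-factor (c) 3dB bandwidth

Step 1 — Resonance condition Im(Z)=0 gives ω₀ = 1/√(LC).
Step 2 — ω₀ = 1/√(0.002·4.7e-08) = 1.031e+05 rad/s.
Step 3 — f₀ = ω₀/(2π) = 1.642e+04 Hz.
Step 4 — Series Q: Q = ω₀L/R = 1.031e+05·0.002/1130 = 0.1826.
Step 5 — 3dB bandwidth: Δω = ω₀/Q = 5.65e+05 rad/s; BW = Δω/(2π) = 8.992e+04 Hz.

(a) f₀ = 1.642e+04 Hz  (b) Q = 0.1826  (c) BW = 8.992e+04 Hz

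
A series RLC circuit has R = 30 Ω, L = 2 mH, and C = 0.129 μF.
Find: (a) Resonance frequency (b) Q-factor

Step 1 — Resonance condition Im(Z)=0 gives ω₀ = 1/√(LC).
Step 2 — ω₀ = 1/√(0.002·1.29e-07) = 6.226e+04 rad/s.
Step 3 — f₀ = ω₀/(2π) = 9909 Hz.
Step 4 — Series Q: Q = ω₀L/R = 6.226e+04·0.002/30 = 4.15.

(a) f₀ = 9909 Hz  (b) Q = 4.15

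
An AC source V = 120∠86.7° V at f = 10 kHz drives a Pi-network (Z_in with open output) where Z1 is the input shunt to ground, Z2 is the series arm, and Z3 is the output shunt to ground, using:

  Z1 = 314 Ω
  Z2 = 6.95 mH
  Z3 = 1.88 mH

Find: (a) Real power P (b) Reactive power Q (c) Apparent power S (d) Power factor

Step 1 — Angular frequency: ω = 2π·f = 2π·1e+04 = 6.283e+04 rad/s.
Step 2 — Component impedances:
  Z1: Z = R = 314 Ω
  Z2: Z = jωL = j·6.283e+04·0.00695 = 0 + j436.7 Ω
  Z3: Z = jωL = j·6.283e+04·0.00188 = 0 + j118.1 Ω
Step 3 — With open output, the series arm Z2 and the output shunt Z3 appear in series to ground: Z2 + Z3 = 0 + j554.8 Ω.
Step 4 — Parallel with input shunt Z1: Z_in = Z1 || (Z2 + Z3) = 237.8 + j134.6 Ω = 273.3∠29.5° Ω.
Step 5 — Source phasor: V = 120∠86.7° V = 6.908 + j119.8 V.
Step 6 — Current: I = V / Z = 0.2379 + j0.3691 A = 0.4391∠57.2° A.
Step 7 — Complex power: S = V·I* = 45.86 + j25.96 VA.
Step 8 — Real power: P = Re(S) = 45.86 W.
Step 9 — Reactive power: Q = Im(S) = 25.96 VAR.
Step 10 — Apparent power: |S| = 52.7 VA.
Step 11 — Power factor: PF = P/|S| = 0.8703 (lagging).

(a) P = 45.86 W  (b) Q = 25.96 VAR  (c) S = 52.7 VA  (d) PF = 0.8703 (lagging)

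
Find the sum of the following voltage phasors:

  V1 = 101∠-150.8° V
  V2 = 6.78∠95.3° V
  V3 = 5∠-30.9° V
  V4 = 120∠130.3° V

Step 1 — Convert each phasor to rectangular form:
  V1 = 101·(cos(-150.8°) + j·sin(-150.8°)) = -88.17 - j49.27 V
  V2 = 6.78·(cos(95.3°) + j·sin(95.3°)) = -0.6263 + j6.751 V
  V3 = 5·(cos(-30.9°) + j·sin(-30.9°)) = 4.29 - j2.568 V
  V4 = 120·(cos(130.3°) + j·sin(130.3°)) = -77.61 + j91.52 V
Step 2 — Sum components: V_total = -162.1 + j46.43 V.
Step 3 — Convert to polar: |V_total| = 168.6 V, ∠V_total = 164.0°.

V_total = 168.6∠164.0° V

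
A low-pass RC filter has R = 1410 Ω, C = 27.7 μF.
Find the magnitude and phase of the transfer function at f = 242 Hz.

Step 1 — Angular frequency: ω = 2π·242 = 1521 rad/s.
Step 2 — Transfer function: H(jω) = 1/(1 + jωRC).
Step 3 — Denominator: 1 + jωRC = 1 + j·1521·1410·2.77e-05 = 1 + j59.39.
Step 4 — H = 0.0002835 - j0.01683.
Step 5 — Magnitude: |H| = 0.01684 (-35.5 dB); phase: φ = -89.0°.

|H| = 0.01684 (-35.5 dB), φ = -89.0°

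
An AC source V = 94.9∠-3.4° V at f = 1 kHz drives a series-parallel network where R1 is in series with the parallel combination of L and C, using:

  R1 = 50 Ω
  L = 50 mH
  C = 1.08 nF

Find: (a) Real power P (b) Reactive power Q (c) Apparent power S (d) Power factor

Step 1 — Angular frequency: ω = 2π·f = 2π·1000 = 6283 rad/s.
Step 2 — Component impedances:
  R1: Z = R = 50 Ω
  L: Z = jωL = j·6283·0.05 = 0 + j314.2 Ω
  C: Z = 1/(jωC) = -j/(ω·C) = 0 - j1.474e+05 Ω
Step 3 — Parallel branch: L || C = 1/(1/L + 1/C) = 0 + j314.8 Ω.
Step 4 — Series with R1: Z_total = R1 + (L || C) = 50 + j314.8 Ω = 318.8∠81.0° Ω.
Step 5 — Source phasor: V = 94.9∠-3.4° V = 94.73 - j5.628 V.
Step 6 — Current: I = V / Z = 0.02918 - j0.2963 A = 0.2977∠-84.4° A.
Step 7 — Complex power: S = V·I* = 4.431 + j27.9 VA.
Step 8 — Real power: P = Re(S) = 4.431 W.
Step 9 — Reactive power: Q = Im(S) = 27.9 VAR.
Step 10 — Apparent power: |S| = 28.25 VA.
Step 11 — Power factor: PF = P/|S| = 0.1568 (lagging).

(a) P = 4.431 W  (b) Q = 27.9 VAR  (c) S = 28.25 VA  (d) PF = 0.1568 (lagging)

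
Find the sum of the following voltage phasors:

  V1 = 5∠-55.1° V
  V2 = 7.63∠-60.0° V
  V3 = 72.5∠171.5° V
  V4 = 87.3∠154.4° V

Step 1 — Convert each phasor to rectangular form:
  V1 = 5·(cos(-55.1°) + j·sin(-55.1°)) = 2.861 - j4.101 V
  V2 = 7.63·(cos(-60.0°) + j·sin(-60.0°)) = 3.815 - j6.608 V
  V3 = 72.5·(cos(171.5°) + j·sin(171.5°)) = -71.7 + j10.72 V
  V4 = 87.3·(cos(154.4°) + j·sin(154.4°)) = -78.73 + j37.72 V
Step 2 — Sum components: V_total = -143.8 + j37.73 V.
Step 3 — Convert to polar: |V_total| = 148.6 V, ∠V_total = 165.3°.

V_total = 148.6∠165.3° V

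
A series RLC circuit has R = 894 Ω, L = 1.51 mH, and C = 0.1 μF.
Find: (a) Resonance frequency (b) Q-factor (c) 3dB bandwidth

Step 1 — Resonance: ω₀ = 1/√(LC) = 1/√(0.00151·1e-07) = 8.138e+04 rad/s.
Step 2 — f₀ = ω₀/(2π) = 1.295e+04 Hz.
Step 3 — Series Q: Q = ω₀L/R = 8.138e+04·0.00151/894 = 0.1375.
Step 4 — Bandwidth: Δω = ω₀/Q = 5.921e+05 rad/s; BW = Δω/(2π) = 9.423e+04 Hz.

(a) f₀ = 1.295e+04 Hz  (b) Q = 0.1375  (c) BW = 9.423e+04 Hz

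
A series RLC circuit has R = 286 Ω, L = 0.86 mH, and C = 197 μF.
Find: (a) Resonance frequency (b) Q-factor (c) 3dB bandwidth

Step 1 — Resonance: ω₀ = 1/√(LC) = 1/√(0.00086·0.000197) = 2430 rad/s.
Step 2 — f₀ = ω₀/(2π) = 386.7 Hz.
Step 3 — Series Q: Q = ω₀L/R = 2430·0.00086/286 = 0.007306.
Step 4 — Bandwidth: Δω = ω₀/Q = 3.326e+05 rad/s; BW = Δω/(2π) = 5.293e+04 Hz.

(a) f₀ = 386.7 Hz  (b) Q = 0.007306  (c) BW = 5.293e+04 Hz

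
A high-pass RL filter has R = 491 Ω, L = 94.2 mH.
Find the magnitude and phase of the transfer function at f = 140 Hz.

Step 1 — Angular frequency: ω = 2π·140 = 879.6 rad/s.
Step 2 — Transfer function: H(jω) = jωL/(R + jωL).
Step 3 — Numerator jωL = j·82.86; denominator R + jωL = 491 + j82.86.
Step 4 — H = 0.02769 + j0.1641.
Step 5 — Magnitude: |H| = 0.1664 (-15.6 dB); phase: φ = 80.4°.

|H| = 0.1664 (-15.6 dB), φ = 80.4°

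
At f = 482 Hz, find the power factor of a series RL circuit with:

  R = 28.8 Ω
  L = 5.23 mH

Step 1 — Angular frequency: ω = 2π·f = 2π·482 = 3028 rad/s.
Step 2 — Component impedances:
  R: Z = R = 28.8 Ω
  L: Z = jωL = j·3028·0.00523 = 0 + j15.84 Ω
Step 3 — Series combination: Z_total = R + L = 28.8 + j15.84 Ω = 32.87∠28.8° Ω.
Step 4 — Power factor: PF = cos(φ) = Re(Z)/|Z| = 28.8/32.87 = 0.8762.
Step 5 — Type: Im(Z) = 15.84 ⇒ lagging (phase φ = 28.8°).

PF = 0.8762 (lagging, φ = 28.8°)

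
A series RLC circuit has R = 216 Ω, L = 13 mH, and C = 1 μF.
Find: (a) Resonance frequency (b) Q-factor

Step 1 — Resonance condition Im(Z)=0 gives ω₀ = 1/√(LC).
Step 2 — ω₀ = 1/√(0.013·1e-06) = 8771 rad/s.
Step 3 — f₀ = ω₀/(2π) = 1396 Hz.
Step 4 — Series Q: Q = ω₀L/R = 8771·0.013/216 = 0.5279.

(a) f₀ = 1396 Hz  (b) Q = 0.5279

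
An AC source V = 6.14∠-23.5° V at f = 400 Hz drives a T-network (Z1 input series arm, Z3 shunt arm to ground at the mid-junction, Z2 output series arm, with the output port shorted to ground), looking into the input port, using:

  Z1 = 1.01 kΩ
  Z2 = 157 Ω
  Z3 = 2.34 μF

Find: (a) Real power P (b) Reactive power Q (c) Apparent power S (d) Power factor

Step 1 — Angular frequency: ω = 2π·f = 2π·400 = 2513 rad/s.
Step 2 — Component impedances:
  Z1: Z = R = 1010 Ω
  Z2: Z = R = 157 Ω
  Z3: Z = 1/(jωC) = -j/(ω·C) = 0 - j170 Ω
Step 3 — With the output port shorted to ground, the output series arm Z2 runs from the junction to ground; the shunt arm Z3 also runs from the junction to ground. They appear in parallel: Z3 || Z2 = 84.75 - j78.25 Ω.
Step 4 — Series with input arm Z1: Z_in = Z1 + (Z3 || Z2) = 1095 - j78.25 Ω = 1098∠-4.1° Ω.
Step 5 — Source phasor: V = 6.14∠-23.5° V = 5.631 - j2.448 V.
Step 6 — Current: I = V / Z = 0.005276 - j0.001859 A = 0.005594∠-19.4° A.
Step 7 — Complex power: S = V·I* = 0.03426 - j0.002449 VA.
Step 8 — Real power: P = Re(S) = 0.03426 W.
Step 9 — Reactive power: Q = Im(S) = -0.002449 VAR.
Step 10 — Apparent power: |S| = 0.03435 VA.
Step 11 — Power factor: PF = P/|S| = 0.9975 (leading).

(a) P = 0.03426 W  (b) Q = -0.002449 VAR  (c) S = 0.03435 VA  (d) PF = 0.9975 (leading)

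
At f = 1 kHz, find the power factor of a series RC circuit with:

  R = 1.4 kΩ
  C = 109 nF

Step 1 — Angular frequency: ω = 2π·f = 2π·1000 = 6283 rad/s.
Step 2 — Component impedances:
  R: Z = R = 1400 Ω
  C: Z = 1/(jωC) = -j/(ω·C) = 0 - j1460 Ω
Step 3 — Series combination: Z_total = R + C = 1400 - j1460 Ω = 2023∠-46.2° Ω.
Step 4 — Power factor: PF = cos(φ) = Re(Z)/|Z| = 1400/2022.9 = 0.6921.
Step 5 — Type: Im(Z) = -1460 ⇒ leading (phase φ = -46.2°).

PF = 0.6921 (leading, φ = -46.2°)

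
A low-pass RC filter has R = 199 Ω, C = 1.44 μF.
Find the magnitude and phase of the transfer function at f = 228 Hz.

Step 1 — Angular frequency: ω = 2π·228 = 1433 rad/s.
Step 2 — Transfer function: H(jω) = 1/(1 + jωRC).
Step 3 — Denominator: 1 + jωRC = 1 + j·1433·199·1.44e-06 = 1 + j0.4105.
Step 4 — H = 0.8558 - j0.3513.
Step 5 — Magnitude: |H| = 0.9251 (-0.7 dB); phase: φ = -22.3°.

|H| = 0.9251 (-0.7 dB), φ = -22.3°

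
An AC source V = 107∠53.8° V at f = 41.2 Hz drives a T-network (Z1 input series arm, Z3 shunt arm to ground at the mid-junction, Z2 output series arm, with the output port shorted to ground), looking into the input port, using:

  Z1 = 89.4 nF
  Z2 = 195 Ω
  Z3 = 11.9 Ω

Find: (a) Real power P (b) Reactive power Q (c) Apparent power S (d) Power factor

Step 1 — Angular frequency: ω = 2π·f = 2π·41.2 = 258.9 rad/s.
Step 2 — Component impedances:
  Z1: Z = 1/(jωC) = -j/(ω·C) = 0 - j4.321e+04 Ω
  Z2: Z = R = 195 Ω
  Z3: Z = R = 11.9 Ω
Step 3 — With the output port shorted to ground, the output series arm Z2 runs from the junction to ground; the shunt arm Z3 also runs from the junction to ground. They appear in parallel: Z3 || Z2 = 11.22 Ω.
Step 4 — Series with input arm Z1: Z_in = Z1 + (Z3 || Z2) = 11.22 - j4.321e+04 Ω = 4.321e+04∠-90.0° Ω.
Step 5 — Source phasor: V = 107∠53.8° V = 63.19 + j86.34 V.
Step 6 — Current: I = V / Z = -0.001998 + j0.001463 A = 0.002476∠143.8° A.
Step 7 — Complex power: S = V·I* = 6.877e-05 - j0.265 VA.
Step 8 — Real power: P = Re(S) = 6.877e-05 W.
Step 9 — Reactive power: Q = Im(S) = -0.265 VAR.
Step 10 — Apparent power: |S| = 0.265 VA.
Step 11 — Power factor: PF = P/|S| = 0.0002596 (leading).

(a) P = 6.877e-05 W  (b) Q = -0.265 VAR  (c) S = 0.265 VA  (d) PF = 0.0002596 (leading)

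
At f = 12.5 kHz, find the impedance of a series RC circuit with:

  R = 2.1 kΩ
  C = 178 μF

Step 1 — Angular frequency: ω = 2π·f = 2π·1.25e+04 = 7.854e+04 rad/s.
Step 2 — Component impedances:
  R: Z = R = 2100 Ω
  C: Z = 1/(jωC) = -j/(ω·C) = 0 - j0.07153 Ω
Step 3 — Series combination: Z_total = R + C = 2100 - j0.07153 Ω = 2100∠-0.0° Ω.

Z = 2100 - j0.07153 Ω = 2100∠-0.0° Ω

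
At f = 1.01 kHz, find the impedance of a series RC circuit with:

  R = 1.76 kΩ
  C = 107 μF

Step 1 — Angular frequency: ω = 2π·f = 2π·1010 = 6346 rad/s.
Step 2 — Component impedances:
  R: Z = R = 1760 Ω
  C: Z = 1/(jωC) = -j/(ω·C) = 0 - j1.473 Ω
Step 3 — Series combination: Z_total = R + C = 1760 - j1.473 Ω = 1760∠-0.0° Ω.

Z = 1760 - j1.473 Ω = 1760∠-0.0° Ω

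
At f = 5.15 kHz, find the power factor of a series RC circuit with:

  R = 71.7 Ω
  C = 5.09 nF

Step 1 — Angular frequency: ω = 2π·f = 2π·5150 = 3.236e+04 rad/s.
Step 2 — Component impedances:
  R: Z = R = 71.7 Ω
  C: Z = 1/(jωC) = -j/(ω·C) = 0 - j6071 Ω
Step 3 — Series combination: Z_total = R + C = 71.7 - j6071 Ω = 6072∠-89.3° Ω.
Step 4 — Power factor: PF = cos(φ) = Re(Z)/|Z| = 71.7/6072 = 0.01181.
Step 5 — Type: Im(Z) = -6071 ⇒ leading (phase φ = -89.3°).

PF = 0.01181 (leading, φ = -89.3°)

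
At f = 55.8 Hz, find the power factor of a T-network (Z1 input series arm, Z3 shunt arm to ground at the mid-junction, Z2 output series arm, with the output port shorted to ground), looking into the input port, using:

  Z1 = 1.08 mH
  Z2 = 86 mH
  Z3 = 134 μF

Step 1 — Angular frequency: ω = 2π·f = 2π·55.8 = 350.6 rad/s.
Step 2 — Component impedances:
  Z1: Z = jωL = j·350.6·0.00108 = 0 + j0.3786 Ω
  Z2: Z = jωL = j·350.6·0.086 = 0 + j30.15 Ω
  Z3: Z = 1/(jωC) = -j/(ω·C) = 0 - j21.29 Ω
Step 3 — With the output port shorted to ground, the output series arm Z2 runs from the junction to ground; the shunt arm Z3 also runs from the junction to ground. They appear in parallel: Z3 || Z2 = 0 - j72.38 Ω.
Step 4 — Series with input arm Z1: Z_in = Z1 + (Z3 || Z2) = 0 - j72.01 Ω = 72.01∠-90.0° Ω.
Step 5 — Power factor: PF = cos(φ) = Re(Z)/|Z| = 0/72.01 = 0.
Step 6 — Type: Im(Z) = -72.01 ⇒ leading (phase φ = -90.0°).

PF = 0 (leading, φ = -90.0°)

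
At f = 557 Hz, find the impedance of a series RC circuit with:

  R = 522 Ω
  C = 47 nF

Step 1 — Angular frequency: ω = 2π·f = 2π·557 = 3500 rad/s.
Step 2 — Component impedances:
  R: Z = R = 522 Ω
  C: Z = 1/(jωC) = -j/(ω·C) = 0 - j6079 Ω
Step 3 — Series combination: Z_total = R + C = 522 - j6079 Ω = 6102∠-85.1° Ω.

Z = 522 - j6079 Ω = 6102∠-85.1° Ω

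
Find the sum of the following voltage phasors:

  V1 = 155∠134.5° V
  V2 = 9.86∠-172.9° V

Step 1 — Convert each phasor to rectangular form:
  V1 = 155·(cos(134.5°) + j·sin(134.5°)) = -108.6 + j110.6 V
  V2 = 9.86·(cos(-172.9°) + j·sin(-172.9°)) = -9.784 - j1.219 V
Step 2 — Sum components: V_total = -118.4 + j109.3 V.
Step 3 — Convert to polar: |V_total| = 161.2 V, ∠V_total = 137.3°.

V_total = 161.2∠137.3° V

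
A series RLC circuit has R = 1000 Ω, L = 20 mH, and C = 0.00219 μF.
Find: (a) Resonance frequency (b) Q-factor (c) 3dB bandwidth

Step 1 — Resonance: ω₀ = 1/√(LC) = 1/√(0.02·2.19e-09) = 1.511e+05 rad/s.
Step 2 — f₀ = ω₀/(2π) = 2.405e+04 Hz.
Step 3 — Series Q: Q = ω₀L/R = 1.511e+05·0.02/1000 = 3.022.
Step 4 — Bandwidth: Δω = ω₀/Q = 5e+04 rad/s; BW = Δω/(2π) = 7958 Hz.

(a) f₀ = 2.405e+04 Hz  (b) Q = 3.022  (c) BW = 7958 Hz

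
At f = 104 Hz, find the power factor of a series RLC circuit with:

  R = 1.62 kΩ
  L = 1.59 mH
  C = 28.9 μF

Step 1 — Angular frequency: ω = 2π·f = 2π·104 = 653.5 rad/s.
Step 2 — Component impedances:
  R: Z = R = 1620 Ω
  L: Z = jωL = j·653.5·0.00159 = 0 + j1.039 Ω
  C: Z = 1/(jωC) = -j/(ω·C) = 0 - j52.95 Ω
Step 3 — Series combination: Z_total = R + L + C = 1620 - j51.91 Ω = 1621∠-1.8° Ω.
Step 4 — Power factor: PF = cos(φ) = Re(Z)/|Z| = 1620/1620.8 = 0.9995.
Step 5 — Type: Im(Z) = -51.91 ⇒ leading (phase φ = -1.8°).

PF = 0.9995 (leading, φ = -1.8°)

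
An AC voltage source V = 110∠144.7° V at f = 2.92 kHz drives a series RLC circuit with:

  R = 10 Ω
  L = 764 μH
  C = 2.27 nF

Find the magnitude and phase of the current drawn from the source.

Step 1 — Angular frequency: ω = 2π·f = 2π·2920 = 1.835e+04 rad/s.
Step 2 — Component impedances:
  R: Z = R = 10 Ω
  L: Z = jωL = j·1.835e+04·0.000764 = 0 + j14.02 Ω
  C: Z = 1/(jωC) = -j/(ω·C) = 0 - j2.401e+04 Ω
Step 3 — Series combination: Z_total = R + L + C = 10 - j2.4e+04 Ω = 2.4e+04∠-90.0° Ω.
Step 4 — Source phasor: V = 110∠144.7° V = -89.78 + j63.56 V.
Step 5 — Ohm's law: I = V / Z_total = (-89.78 + j63.56) / (10 - j2.4e+04) = -0.00265 - j0.00374 A.
Step 6 — Convert to polar: |I| = 0.004584 A, ∠I = -125.3°.

I = 0.004584∠-125.3° A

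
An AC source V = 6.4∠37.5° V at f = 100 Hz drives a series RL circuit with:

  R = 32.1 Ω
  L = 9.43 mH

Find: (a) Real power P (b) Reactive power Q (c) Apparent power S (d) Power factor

Step 1 — Angular frequency: ω = 2π·f = 2π·100 = 628.3 rad/s.
Step 2 — Component impedances:
  R: Z = R = 32.1 Ω
  L: Z = jωL = j·628.3·0.00943 = 0 + j5.925 Ω
Step 3 — Series combination: Z_total = R + L = 32.1 + j5.925 Ω = 32.64∠10.5° Ω.
Step 4 — Source phasor: V = 6.4∠37.5° V = 5.077 + j3.896 V.
Step 5 — Current: I = V / Z = 0.1746 + j0.08914 A = 0.1961∠27.0° A.
Step 6 — Complex power: S = V·I* = 1.234 + j0.2278 VA.
Step 7 — Real power: P = Re(S) = 1.234 W.
Step 8 — Reactive power: Q = Im(S) = 0.2278 VAR.
Step 9 — Apparent power: |S| = 1.255 VA.
Step 10 — Power factor: PF = P/|S| = 0.9834 (lagging).

(a) P = 1.234 W  (b) Q = 0.2278 VAR  (c) S = 1.255 VA  (d) PF = 0.9834 (lagging)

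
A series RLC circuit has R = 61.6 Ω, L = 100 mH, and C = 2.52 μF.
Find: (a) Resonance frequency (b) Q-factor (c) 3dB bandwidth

Step 1 — Resonance condition Im(Z)=0 gives ω₀ = 1/√(LC).
Step 2 — ω₀ = 1/√(0.1·2.52e-06) = 1992 rad/s.
Step 3 — f₀ = ω₀/(2π) = 317 Hz.
Step 4 — Series Q: Q = ω₀L/R = 1992·0.1/61.6 = 3.234.
Step 5 — 3dB bandwidth: Δω = ω₀/Q = 616 rad/s; BW = Δω/(2π) = 98.04 Hz.

(a) f₀ = 317 Hz  (b) Q = 3.234  (c) BW = 98.04 Hz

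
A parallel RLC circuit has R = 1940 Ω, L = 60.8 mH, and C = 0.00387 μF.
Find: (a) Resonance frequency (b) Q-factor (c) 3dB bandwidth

Step 1 — Resonance: ω₀ = 1/√(LC) = 1/√(0.0608·3.87e-09) = 6.519e+04 rad/s.
Step 2 — f₀ = ω₀/(2π) = 1.038e+04 Hz.
Step 3 — Parallel Q: Q = R/(ω₀L) = 1940/(6.519e+04·0.0608) = 0.4894.
Step 4 — Bandwidth: Δω = ω₀/Q = 1.332e+05 rad/s; BW = Δω/(2π) = 2.12e+04 Hz.

(a) f₀ = 1.038e+04 Hz  (b) Q = 0.4894  (c) BW = 2.12e+04 Hz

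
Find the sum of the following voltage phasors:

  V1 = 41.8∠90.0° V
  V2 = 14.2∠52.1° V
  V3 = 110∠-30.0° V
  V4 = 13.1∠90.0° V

Step 1 — Convert each phasor to rectangular form:
  V1 = 41.8·(cos(90.0°) + j·sin(90.0°)) = 0 + j41.8 V
  V2 = 14.2·(cos(52.1°) + j·sin(52.1°)) = 8.723 + j11.2 V
  V3 = 110·(cos(-30.0°) + j·sin(-30.0°)) = 95.26 - j55 V
  V4 = 13.1·(cos(90.0°) + j·sin(90.0°)) = 0 + j13.1 V
Step 2 — Sum components: V_total = 104 + j11.1 V.
Step 3 — Convert to polar: |V_total| = 104.6 V, ∠V_total = 6.1°.

V_total = 104.6∠6.1° V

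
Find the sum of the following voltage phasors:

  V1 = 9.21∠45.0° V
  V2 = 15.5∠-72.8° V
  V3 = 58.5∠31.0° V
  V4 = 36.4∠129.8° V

Step 1 — Convert each phasor to rectangular form:
  V1 = 9.21·(cos(45.0°) + j·sin(45.0°)) = 6.512 + j6.512 V
  V2 = 15.5·(cos(-72.8°) + j·sin(-72.8°)) = 4.583 - j14.81 V
  V3 = 58.5·(cos(31.0°) + j·sin(31.0°)) = 50.14 + j30.13 V
  V4 = 36.4·(cos(129.8°) + j·sin(129.8°)) = -23.3 + j27.97 V
Step 2 — Sum components: V_total = 37.94 + j49.8 V.
Step 3 — Convert to polar: |V_total| = 62.61 V, ∠V_total = 52.7°.

V_total = 62.61∠52.7° V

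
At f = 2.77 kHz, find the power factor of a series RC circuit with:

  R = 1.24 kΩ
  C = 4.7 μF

Step 1 — Angular frequency: ω = 2π·f = 2π·2770 = 1.74e+04 rad/s.
Step 2 — Component impedances:
  R: Z = R = 1240 Ω
  C: Z = 1/(jωC) = -j/(ω·C) = 0 - j12.22 Ω
Step 3 — Series combination: Z_total = R + C = 1240 - j12.22 Ω = 1240∠-0.6° Ω.
Step 4 — Power factor: PF = cos(φ) = Re(Z)/|Z| = 1240/1240 = 1.
Step 5 — Type: Im(Z) = -12.22 ⇒ leading (phase φ = -0.6°).

PF = 1 (leading, φ = -0.6°)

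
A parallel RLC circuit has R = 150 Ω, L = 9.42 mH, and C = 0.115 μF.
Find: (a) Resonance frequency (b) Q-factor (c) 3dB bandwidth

Step 1 — Resonance: ω₀ = 1/√(LC) = 1/√(0.00942·1.15e-07) = 3.038e+04 rad/s.
Step 2 — f₀ = ω₀/(2π) = 4836 Hz.
Step 3 — Parallel Q: Q = R/(ω₀L) = 150/(3.038e+04·0.00942) = 0.5241.
Step 4 — Bandwidth: Δω = ω₀/Q = 5.797e+04 rad/s; BW = Δω/(2π) = 9226 Hz.

(a) f₀ = 4836 Hz  (b) Q = 0.5241  (c) BW = 9226 Hz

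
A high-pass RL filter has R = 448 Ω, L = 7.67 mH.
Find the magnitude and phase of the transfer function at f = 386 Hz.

Step 1 — Angular frequency: ω = 2π·386 = 2425 rad/s.
Step 2 — Transfer function: H(jω) = jωL/(R + jωL).
Step 3 — Numerator jωL = j·18.6; denominator R + jωL = 448 + j18.6.
Step 4 — H = 0.001721 + j0.04145.
Step 5 — Magnitude: |H| = 0.04149 (-27.6 dB); phase: φ = 87.6°.

|H| = 0.04149 (-27.6 dB), φ = 87.6°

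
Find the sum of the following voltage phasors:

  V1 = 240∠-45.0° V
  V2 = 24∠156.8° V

Step 1 — Convert each phasor to rectangular form:
  V1 = 240·(cos(-45.0°) + j·sin(-45.0°)) = 169.7 - j169.7 V
  V2 = 24·(cos(156.8°) + j·sin(156.8°)) = -22.06 + j9.455 V
Step 2 — Sum components: V_total = 147.6 - j160.3 V.
Step 3 — Convert to polar: |V_total| = 217.9 V, ∠V_total = -47.3°.

V_total = 217.9∠-47.3° V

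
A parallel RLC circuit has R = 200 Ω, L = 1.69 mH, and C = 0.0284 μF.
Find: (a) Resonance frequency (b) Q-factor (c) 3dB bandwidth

Step 1 — Resonance: ω₀ = 1/√(LC) = 1/√(0.00169·2.84e-08) = 1.443e+05 rad/s.
Step 2 — f₀ = ω₀/(2π) = 2.297e+04 Hz.
Step 3 — Parallel Q: Q = R/(ω₀L) = 200/(1.443e+05·0.00169) = 0.8199.
Step 4 — Bandwidth: Δω = ω₀/Q = 1.761e+05 rad/s; BW = Δω/(2π) = 2.802e+04 Hz.

(a) f₀ = 2.297e+04 Hz  (b) Q = 0.8199  (c) BW = 2.802e+04 Hz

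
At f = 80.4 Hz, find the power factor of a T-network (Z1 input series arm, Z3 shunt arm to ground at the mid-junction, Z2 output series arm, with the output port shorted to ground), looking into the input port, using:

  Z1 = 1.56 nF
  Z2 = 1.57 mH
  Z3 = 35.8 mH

Step 1 — Angular frequency: ω = 2π·f = 2π·80.4 = 505.2 rad/s.
Step 2 — Component impedances:
  Z1: Z = 1/(jωC) = -j/(ω·C) = 0 - j1.269e+06 Ω
  Z2: Z = jωL = j·505.2·0.00157 = 0 + j0.7931 Ω
  Z3: Z = jωL = j·505.2·0.0358 = 0 + j18.09 Ω
Step 3 — With the output port shorted to ground, the output series arm Z2 runs from the junction to ground; the shunt arm Z3 also runs from the junction to ground. They appear in parallel: Z3 || Z2 = 0 + j0.7598 Ω.
Step 4 — Series with input arm Z1: Z_in = Z1 + (Z3 || Z2) = 0 - j1.269e+06 Ω = 1.269e+06∠-90.0° Ω.
Step 5 — Power factor: PF = cos(φ) = Re(Z)/|Z| = 0/1.269e+06 = 0.
Step 6 — Type: Im(Z) = -1.269e+06 ⇒ leading (phase φ = -90.0°).

PF = 0 (leading, φ = -90.0°)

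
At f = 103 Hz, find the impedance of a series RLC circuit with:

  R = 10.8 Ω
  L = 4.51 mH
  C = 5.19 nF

Step 1 — Angular frequency: ω = 2π·f = 2π·103 = 647.2 rad/s.
Step 2 — Component impedances:
  R: Z = R = 10.8 Ω
  L: Z = jωL = j·647.2·0.00451 = 0 + j2.919 Ω
  C: Z = 1/(jωC) = -j/(ω·C) = 0 - j2.977e+05 Ω
Step 3 — Series combination: Z_total = R + L + C = 10.8 - j2.977e+05 Ω = 2.977e+05∠-90.0° Ω.

Z = 10.8 - j2.977e+05 Ω = 2.977e+05∠-90.0° Ω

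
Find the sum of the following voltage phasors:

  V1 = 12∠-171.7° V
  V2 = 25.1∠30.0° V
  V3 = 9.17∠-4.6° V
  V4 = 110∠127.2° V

Step 1 — Convert each phasor to rectangular form:
  V1 = 12·(cos(-171.7°) + j·sin(-171.7°)) = -11.87 - j1.732 V
  V2 = 25.1·(cos(30.0°) + j·sin(30.0°)) = 21.74 + j12.55 V
  V3 = 9.17·(cos(-4.6°) + j·sin(-4.6°)) = 9.14 - j0.7354 V
  V4 = 110·(cos(127.2°) + j·sin(127.2°)) = -66.51 + j87.62 V
Step 2 — Sum components: V_total = -47.5 + j97.7 V.
Step 3 — Convert to polar: |V_total| = 108.6 V, ∠V_total = 115.9°.

V_total = 108.6∠115.9° V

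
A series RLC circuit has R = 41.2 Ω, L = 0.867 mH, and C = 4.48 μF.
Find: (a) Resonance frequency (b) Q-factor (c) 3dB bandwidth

Step 1 — Resonance: ω₀ = 1/√(LC) = 1/√(0.000867·4.48e-06) = 1.605e+04 rad/s.
Step 2 — f₀ = ω₀/(2π) = 2554 Hz.
Step 3 — Series Q: Q = ω₀L/R = 1.605e+04·0.000867/41.2 = 0.3377.
Step 4 — Bandwidth: Δω = ω₀/Q = 4.752e+04 rad/s; BW = Δω/(2π) = 7563 Hz.

(a) f₀ = 2554 Hz  (b) Q = 0.3377  (c) BW = 7563 Hz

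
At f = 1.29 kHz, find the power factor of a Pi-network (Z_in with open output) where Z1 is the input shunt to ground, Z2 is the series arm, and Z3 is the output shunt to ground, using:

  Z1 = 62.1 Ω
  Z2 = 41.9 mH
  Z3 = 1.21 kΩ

Step 1 — Angular frequency: ω = 2π·f = 2π·1290 = 8105 rad/s.
Step 2 — Component impedances:
  Z1: Z = R = 62.1 Ω
  Z2: Z = jωL = j·8105·0.0419 = 0 + j339.6 Ω
  Z3: Z = R = 1210 Ω
Step 3 — With open output, the series arm Z2 and the output shunt Z3 appear in series to ground: Z2 + Z3 = 1210 + j339.6 Ω.
Step 4 — Parallel with input shunt Z1: Z_in = Z1 || (Z2 + Z3) = 59.27 + j0.7555 Ω = 59.27∠0.7° Ω.
Step 5 — Power factor: PF = cos(φ) = Re(Z)/|Z| = 59.27/59.275 = 0.9999.
Step 6 — Type: Im(Z) = 0.7555 ⇒ lagging (phase φ = 0.7°).

PF = 0.9999 (lagging, φ = 0.7°)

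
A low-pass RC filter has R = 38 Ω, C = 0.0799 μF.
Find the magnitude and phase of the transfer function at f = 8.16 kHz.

Step 1 — Angular frequency: ω = 2π·8160 = 5.127e+04 rad/s.
Step 2 — Transfer function: H(jω) = 1/(1 + jωRC).
Step 3 — Denominator: 1 + jωRC = 1 + j·5.127e+04·38·7.99e-08 = 1 + j0.1557.
Step 4 — H = 0.9763 - j0.152.
Step 5 — Magnitude: |H| = 0.9881 (-0.1 dB); phase: φ = -8.8°.

|H| = 0.9881 (-0.1 dB), φ = -8.8°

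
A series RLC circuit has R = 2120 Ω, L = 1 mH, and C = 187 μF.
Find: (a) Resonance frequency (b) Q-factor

Step 1 — Resonance condition Im(Z)=0 gives ω₀ = 1/√(LC).
Step 2 — ω₀ = 1/√(0.001·0.000187) = 2312 rad/s.
Step 3 — f₀ = ω₀/(2π) = 368 Hz.
Step 4 — Series Q: Q = ω₀L/R = 2312·0.001/2120 = 0.001091.

(a) f₀ = 368 Hz  (b) Q = 0.001091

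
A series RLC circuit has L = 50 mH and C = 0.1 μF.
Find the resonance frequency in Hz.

Step 1 — Resonance condition Im(Z)=0 gives ω₀ = 1/√(LC).
Step 2 — ω₀ = 1/√(0.05·1e-07) = 1.414e+04 rad/s.
Step 3 — f₀ = ω₀/(2π) = 2251 Hz.

f₀ = 2251 Hz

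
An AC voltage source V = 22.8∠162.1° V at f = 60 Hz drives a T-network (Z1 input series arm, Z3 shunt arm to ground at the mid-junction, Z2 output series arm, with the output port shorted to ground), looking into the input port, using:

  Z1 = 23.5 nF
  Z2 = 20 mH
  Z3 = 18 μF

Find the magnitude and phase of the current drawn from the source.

Step 1 — Angular frequency: ω = 2π·f = 2π·60 = 377 rad/s.
Step 2 — Component impedances:
  Z1: Z = 1/(jωC) = -j/(ω·C) = 0 - j1.129e+05 Ω
  Z2: Z = jωL = j·377·0.02 = 0 + j7.54 Ω
  Z3: Z = 1/(jωC) = -j/(ω·C) = 0 - j147.4 Ω
Step 3 — With the output port shorted to ground, the output series arm Z2 runs from the junction to ground; the shunt arm Z3 also runs from the junction to ground. They appear in parallel: Z3 || Z2 = 0 + j7.946 Ω.
Step 4 — Series with input arm Z1: Z_in = Z1 + (Z3 || Z2) = 0 - j1.129e+05 Ω = 1.129e+05∠-90.0° Ω.
Step 5 — Source phasor: V = 22.8∠162.1° V = -21.7 + j7.008 V.
Step 6 — Ohm's law: I = V / Z_total = (-21.7 + j7.008) / (0 - j1.129e+05) = -6.209e-05 - j0.0001922 A.
Step 7 — Convert to polar: |I| = 0.000202 A, ∠I = -107.9°.

I = 0.000202∠-107.9° A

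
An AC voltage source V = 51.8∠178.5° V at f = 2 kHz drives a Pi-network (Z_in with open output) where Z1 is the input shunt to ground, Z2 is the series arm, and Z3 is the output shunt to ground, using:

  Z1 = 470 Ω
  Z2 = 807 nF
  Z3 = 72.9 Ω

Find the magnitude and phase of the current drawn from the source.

Step 1 — Angular frequency: ω = 2π·f = 2π·2000 = 1.257e+04 rad/s.
Step 2 — Component impedances:
  Z1: Z = R = 470 Ω
  Z2: Z = 1/(jωC) = -j/(ω·C) = 0 - j98.61 Ω
  Z3: Z = R = 72.9 Ω
Step 3 — With open output, the series arm Z2 and the output shunt Z3 appear in series to ground: Z2 + Z3 = 72.9 - j98.61 Ω.
Step 4 — Parallel with input shunt Z1: Z_in = Z1 || (Z2 + Z3) = 76.11 - j71.54 Ω = 104.5∠-43.2° Ω.
Step 5 — Source phasor: V = 51.8∠178.5° V = -51.78 + j1.356 V.
Step 6 — Ohm's law: I = V / Z_total = (-51.78 + j1.356) / (76.11 - j71.54) = -0.3701 - j0.3301 A.
Step 7 — Convert to polar: |I| = 0.4959 A, ∠I = -138.3°.

I = 0.4959∠-138.3° A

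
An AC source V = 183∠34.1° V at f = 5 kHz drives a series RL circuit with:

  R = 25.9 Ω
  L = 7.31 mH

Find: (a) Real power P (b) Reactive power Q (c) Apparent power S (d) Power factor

Step 1 — Angular frequency: ω = 2π·f = 2π·5000 = 3.142e+04 rad/s.
Step 2 — Component impedances:
  R: Z = R = 25.9 Ω
  L: Z = jωL = j·3.142e+04·0.00731 = 0 + j229.7 Ω
Step 3 — Series combination: Z_total = R + L = 25.9 + j229.7 Ω = 231.1∠83.6° Ω.
Step 4 — Source phasor: V = 183∠34.1° V = 151.5 + j102.6 V.
Step 5 — Current: I = V / Z = 0.5146 - j0.6018 A = 0.7918∠-49.5° A.
Step 6 — Complex power: S = V·I* = 16.24 + j144 VA.
Step 7 — Real power: P = Re(S) = 16.24 W.
Step 8 — Reactive power: Q = Im(S) = 144 VAR.
Step 9 — Apparent power: |S| = 144.9 VA.
Step 10 — Power factor: PF = P/|S| = 0.1121 (lagging).

(a) P = 16.24 W  (b) Q = 144 VAR  (c) S = 144.9 VA  (d) PF = 0.1121 (lagging)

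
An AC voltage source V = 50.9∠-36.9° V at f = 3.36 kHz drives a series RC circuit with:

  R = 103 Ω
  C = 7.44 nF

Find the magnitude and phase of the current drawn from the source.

Step 1 — Angular frequency: ω = 2π·f = 2π·3360 = 2.111e+04 rad/s.
Step 2 — Component impedances:
  R: Z = R = 103 Ω
  C: Z = 1/(jωC) = -j/(ω·C) = 0 - j6367 Ω
Step 3 — Series combination: Z_total = R + C = 103 - j6367 Ω = 6367∠-89.1° Ω.
Step 4 — Source phasor: V = 50.9∠-36.9° V = 40.7 - j30.56 V.
Step 5 — Ohm's law: I = V / Z_total = (40.7 - j30.56) / (103 - j6367) = 0.004902 + j0.006314 A.
Step 6 — Convert to polar: |I| = 0.007994 A, ∠I = 52.2°.

I = 0.007994∠52.2° A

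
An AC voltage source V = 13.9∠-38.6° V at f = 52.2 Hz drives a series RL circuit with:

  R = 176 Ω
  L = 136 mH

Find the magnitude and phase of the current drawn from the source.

Step 1 — Angular frequency: ω = 2π·f = 2π·52.2 = 328 rad/s.
Step 2 — Component impedances:
  R: Z = R = 176 Ω
  L: Z = jωL = j·328·0.136 = 0 + j44.61 Ω
Step 3 — Series combination: Z_total = R + L = 176 + j44.61 Ω = 181.6∠14.2° Ω.
Step 4 — Source phasor: V = 13.9∠-38.6° V = 10.86 - j8.672 V.
Step 5 — Ohm's law: I = V / Z_total = (10.86 - j8.672) / (176 + j44.61) = 0.04626 - j0.061 A.
Step 6 — Convert to polar: |I| = 0.07656 A, ∠I = -52.8°.

I = 0.07656∠-52.8° A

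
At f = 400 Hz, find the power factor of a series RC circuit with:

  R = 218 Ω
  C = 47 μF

Step 1 — Angular frequency: ω = 2π·f = 2π·400 = 2513 rad/s.
Step 2 — Component impedances:
  R: Z = R = 218 Ω
  C: Z = 1/(jωC) = -j/(ω·C) = 0 - j8.466 Ω
Step 3 — Series combination: Z_total = R + C = 218 - j8.466 Ω = 218.2∠-2.2° Ω.
Step 4 — Power factor: PF = cos(φ) = Re(Z)/|Z| = 218/218.164 = 0.9992.
Step 5 — Type: Im(Z) = -8.466 ⇒ leading (phase φ = -2.2°).

PF = 0.9992 (leading, φ = -2.2°)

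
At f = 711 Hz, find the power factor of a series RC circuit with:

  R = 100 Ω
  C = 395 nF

Step 1 — Angular frequency: ω = 2π·f = 2π·711 = 4467 rad/s.
Step 2 — Component impedances:
  R: Z = R = 100 Ω
  C: Z = 1/(jωC) = -j/(ω·C) = 0 - j566.7 Ω
Step 3 — Series combination: Z_total = R + C = 100 - j566.7 Ω = 575.5∠-80.0° Ω.
Step 4 — Power factor: PF = cos(φ) = Re(Z)/|Z| = 100/575.5 = 0.1738.
Step 5 — Type: Im(Z) = -566.7 ⇒ leading (phase φ = -80.0°).

PF = 0.1738 (leading, φ = -80.0°)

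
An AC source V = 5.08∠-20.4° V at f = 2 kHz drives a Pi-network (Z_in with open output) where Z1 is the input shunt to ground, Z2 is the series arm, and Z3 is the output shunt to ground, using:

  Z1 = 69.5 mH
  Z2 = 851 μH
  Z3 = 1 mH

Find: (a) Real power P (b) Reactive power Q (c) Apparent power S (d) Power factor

Step 1 — Angular frequency: ω = 2π·f = 2π·2000 = 1.257e+04 rad/s.
Step 2 — Component impedances:
  Z1: Z = jωL = j·1.257e+04·0.0695 = 0 + j873.4 Ω
  Z2: Z = jωL = j·1.257e+04·0.000851 = 0 + j10.69 Ω
  Z3: Z = jωL = j·1.257e+04·0.001 = 0 + j12.57 Ω
Step 3 — With open output, the series arm Z2 and the output shunt Z3 appear in series to ground: Z2 + Z3 = 0 + j23.26 Ω.
Step 4 — Parallel with input shunt Z1: Z_in = Z1 || (Z2 + Z3) = 0 + j22.66 Ω = 22.66∠90.0° Ω.
Step 5 — Source phasor: V = 5.08∠-20.4° V = 4.761 - j1.771 V.
Step 6 — Current: I = V / Z = -0.07815 - j0.2102 A = 0.2242∠-110.4° A.
Step 7 — Complex power: S = V·I* = 0 + j1.139 VA.
Step 8 — Real power: P = Re(S) = 0 W.
Step 9 — Reactive power: Q = Im(S) = 1.139 VAR.
Step 10 — Apparent power: |S| = 1.139 VA.
Step 11 — Power factor: PF = P/|S| = 0 (lagging).

(a) P = 0 W  (b) Q = 1.139 VAR  (c) S = 1.139 VA  (d) PF = 0 (lagging)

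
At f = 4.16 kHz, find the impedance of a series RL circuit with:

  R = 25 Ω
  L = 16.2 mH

Step 1 — Angular frequency: ω = 2π·f = 2π·4160 = 2.614e+04 rad/s.
Step 2 — Component impedances:
  R: Z = R = 25 Ω
  L: Z = jωL = j·2.614e+04·0.0162 = 0 + j423.4 Ω
Step 3 — Series combination: Z_total = R + L = 25 + j423.4 Ω = 424.2∠86.6° Ω.

Z = 25 + j423.4 Ω = 424.2∠86.6° Ω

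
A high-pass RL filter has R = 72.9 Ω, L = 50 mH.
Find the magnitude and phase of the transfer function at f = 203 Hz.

Step 1 — Angular frequency: ω = 2π·203 = 1275 rad/s.
Step 2 — Transfer function: H(jω) = jωL/(R + jωL).
Step 3 — Numerator jωL = j·63.77; denominator R + jωL = 72.9 + j63.77.
Step 4 — H = 0.4335 + j0.4956.
Step 5 — Magnitude: |H| = 0.6584 (-3.6 dB); phase: φ = 48.8°.

|H| = 0.6584 (-3.6 dB), φ = 48.8°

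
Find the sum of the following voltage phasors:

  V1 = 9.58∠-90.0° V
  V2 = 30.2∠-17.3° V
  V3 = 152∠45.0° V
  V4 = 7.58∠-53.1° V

Step 1 — Convert each phasor to rectangular form:
  V1 = 9.58·(cos(-90.0°) + j·sin(-90.0°)) = 0 - j9.58 V
  V2 = 30.2·(cos(-17.3°) + j·sin(-17.3°)) = 28.83 - j8.981 V
  V3 = 152·(cos(45.0°) + j·sin(45.0°)) = 107.5 + j107.5 V
  V4 = 7.58·(cos(-53.1°) + j·sin(-53.1°)) = 4.551 - j6.062 V
Step 2 — Sum components: V_total = 140.9 + j82.86 V.
Step 3 — Convert to polar: |V_total| = 163.4 V, ∠V_total = 30.5°.

V_total = 163.4∠30.5° V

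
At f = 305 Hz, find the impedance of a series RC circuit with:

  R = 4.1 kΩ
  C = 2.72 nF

Step 1 — Angular frequency: ω = 2π·f = 2π·305 = 1916 rad/s.
Step 2 — Component impedances:
  R: Z = R = 4100 Ω
  C: Z = 1/(jωC) = -j/(ω·C) = 0 - j1.918e+05 Ω
Step 3 — Series combination: Z_total = R + C = 4100 - j1.918e+05 Ω = 1.919e+05∠-88.8° Ω.

Z = 4100 - j1.918e+05 Ω = 1.919e+05∠-88.8° Ω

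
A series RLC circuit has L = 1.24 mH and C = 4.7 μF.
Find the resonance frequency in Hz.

Step 1 — Resonance condition Im(Z)=0 gives ω₀ = 1/√(LC).
Step 2 — ω₀ = 1/√(0.00124·4.7e-06) = 1.31e+04 rad/s.
Step 3 — f₀ = ω₀/(2π) = 2085 Hz.

f₀ = 2085 Hz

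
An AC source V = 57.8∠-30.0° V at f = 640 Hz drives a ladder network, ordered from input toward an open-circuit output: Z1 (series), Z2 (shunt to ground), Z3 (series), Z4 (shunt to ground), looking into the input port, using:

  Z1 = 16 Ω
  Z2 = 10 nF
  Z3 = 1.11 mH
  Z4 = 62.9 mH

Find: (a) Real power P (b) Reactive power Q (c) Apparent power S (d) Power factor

Step 1 — Angular frequency: ω = 2π·f = 2π·640 = 4021 rad/s.
Step 2 — Component impedances:
  Z1: Z = R = 16 Ω
  Z2: Z = 1/(jωC) = -j/(ω·C) = 0 - j2.487e+04 Ω
  Z3: Z = jωL = j·4021·0.00111 = 0 + j4.464 Ω
  Z4: Z = jωL = j·4021·0.0629 = 0 + j252.9 Ω
Step 3 — Ladder network (open output): work backward from the far end, alternating series and parallel combinations. Z_in = 16 + j260.1 Ω = 260.6∠86.5° Ω.
Step 4 — Source phasor: V = 57.8∠-30.0° V = 50.06 - j28.9 V.
Step 5 — Current: I = V / Z = -0.0989 - j0.1985 A = 0.2218∠-116.5° A.
Step 6 — Complex power: S = V·I* = 0.7872 + j12.8 VA.
Step 7 — Real power: P = Re(S) = 0.7872 W.
Step 8 — Reactive power: Q = Im(S) = 12.8 VAR.
Step 9 — Apparent power: |S| = 12.82 VA.
Step 10 — Power factor: PF = P/|S| = 0.0614 (lagging).

(a) P = 0.7872 W  (b) Q = 12.8 VAR  (c) S = 12.82 VA  (d) PF = 0.0614 (lagging)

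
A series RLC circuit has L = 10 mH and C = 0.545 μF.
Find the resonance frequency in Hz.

Step 1 — Resonance condition Im(Z)=0 gives ω₀ = 1/√(LC).
Step 2 — ω₀ = 1/√(0.01·5.45e-07) = 1.355e+04 rad/s.
Step 3 — f₀ = ω₀/(2π) = 2156 Hz.

f₀ = 2156 Hz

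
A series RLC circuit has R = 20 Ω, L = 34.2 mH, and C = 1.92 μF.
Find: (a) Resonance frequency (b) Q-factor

Step 1 — Resonance condition Im(Z)=0 gives ω₀ = 1/√(LC).
Step 2 — ω₀ = 1/√(0.0342·1.92e-06) = 3902 rad/s.
Step 3 — f₀ = ω₀/(2π) = 621.1 Hz.
Step 4 — Series Q: Q = ω₀L/R = 3902·0.0342/20 = 6.673.

(a) f₀ = 621.1 Hz  (b) Q = 6.673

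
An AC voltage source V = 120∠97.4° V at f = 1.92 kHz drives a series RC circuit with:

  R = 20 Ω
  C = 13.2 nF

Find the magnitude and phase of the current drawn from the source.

Step 1 — Angular frequency: ω = 2π·f = 2π·1920 = 1.206e+04 rad/s.
Step 2 — Component impedances:
  R: Z = R = 20 Ω
  C: Z = 1/(jωC) = -j/(ω·C) = 0 - j6280 Ω
Step 3 — Series combination: Z_total = R + C = 20 - j6280 Ω = 6280∠-89.8° Ω.
Step 4 — Source phasor: V = 120∠97.4° V = -15.46 + j119 V.
Step 5 — Ohm's law: I = V / Z_total = (-15.46 + j119) / (20 - j6280) = -0.01896 - j0.002401 A.
Step 6 — Convert to polar: |I| = 0.01911 A, ∠I = -172.8°.

I = 0.01911∠-172.8° A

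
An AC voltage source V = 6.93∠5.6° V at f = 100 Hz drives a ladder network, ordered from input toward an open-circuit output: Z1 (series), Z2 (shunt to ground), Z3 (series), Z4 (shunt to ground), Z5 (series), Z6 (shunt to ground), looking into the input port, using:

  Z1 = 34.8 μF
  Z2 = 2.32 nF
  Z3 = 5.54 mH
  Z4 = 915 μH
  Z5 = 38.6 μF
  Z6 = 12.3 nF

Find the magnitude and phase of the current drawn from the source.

Step 1 — Angular frequency: ω = 2π·f = 2π·100 = 628.3 rad/s.
Step 2 — Component impedances:
  Z1: Z = 1/(jωC) = -j/(ω·C) = 0 - j45.73 Ω
  Z2: Z = 1/(jωC) = -j/(ω·C) = 0 - j6.86e+05 Ω
  Z3: Z = jωL = j·628.3·0.00554 = 0 + j3.481 Ω
  Z4: Z = jωL = j·628.3·0.000915 = 0 + j0.5749 Ω
  Z5: Z = 1/(jωC) = -j/(ω·C) = 0 - j41.23 Ω
  Z6: Z = 1/(jωC) = -j/(ω·C) = 0 - j1.294e+05 Ω
Step 3 — Ladder network (open output): work backward from the far end, alternating series and parallel combinations. Z_in = 0 - j41.68 Ω = 41.68∠-90.0° Ω.
Step 4 — Source phasor: V = 6.93∠5.6° V = 6.897 + j0.6762 V.
Step 5 — Ohm's law: I = V / Z_total = (6.897 + j0.6762) / (0 - j41.68) = -0.01623 + j0.1655 A.
Step 6 — Convert to polar: |I| = 0.1663 A, ∠I = 95.6°.

I = 0.1663∠95.6° A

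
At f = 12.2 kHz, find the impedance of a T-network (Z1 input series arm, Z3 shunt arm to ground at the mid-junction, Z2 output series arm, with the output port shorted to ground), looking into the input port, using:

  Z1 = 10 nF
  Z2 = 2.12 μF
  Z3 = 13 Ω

Step 1 — Angular frequency: ω = 2π·f = 2π·1.22e+04 = 7.665e+04 rad/s.
Step 2 — Component impedances:
  Z1: Z = 1/(jωC) = -j/(ω·C) = 0 - j1305 Ω
  Z2: Z = 1/(jωC) = -j/(ω·C) = 0 - j6.154 Ω
  Z3: Z = R = 13 Ω
Step 3 — With the output port shorted to ground, the output series arm Z2 runs from the junction to ground; the shunt arm Z3 also runs from the junction to ground. They appear in parallel: Z3 || Z2 = 2.38 - j5.027 Ω.
Step 4 — Series with input arm Z1: Z_in = Z1 + (Z3 || Z2) = 2.38 - j1310 Ω = 1310∠-89.9° Ω.

Z = 2.38 - j1310 Ω = 1310∠-89.9° Ω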